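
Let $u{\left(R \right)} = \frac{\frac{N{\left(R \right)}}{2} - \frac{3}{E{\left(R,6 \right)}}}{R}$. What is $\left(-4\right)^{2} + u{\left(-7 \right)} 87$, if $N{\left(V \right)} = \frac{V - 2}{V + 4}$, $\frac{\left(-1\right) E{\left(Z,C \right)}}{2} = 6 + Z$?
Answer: $16$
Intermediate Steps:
$E{\left(Z,C \right)} = -12 - 2 Z$ ($E{\left(Z,C \right)} = - 2 \left(6 + Z\right) = -12 - 2 Z$)
$N{\left(V \right)} = \frac{-2 + V}{4 + V}$
$u{\left(R \right)} = \frac{- \frac{3}{-12 - 2 R} + \frac{-2 + R}{2 \left(4 + R\right)}}{R}$ ($u{\left(R \right)} = \frac{\frac{\frac{1}{4 + R} \left(-2 + R\right)}{2} - \frac{3}{-12 - 2 R}}{R} = \frac{\frac{-2 + R}{4 + R} \frac{1}{2} - \frac{3}{-12 - 2 R}}{R} = \frac{\frac{-2 + R}{2 \left(4 + R\right)} - \frac{3}{-12 - 2 R}}{R} = \frac{- \frac{3}{-12 - 2 R} + \frac{-2 + R}{2 \left(4 + R\right)}}{R}$)
$\left(-4\right)^{2} + u{\left(-7 \right)} 87 = \left(-4\right)^{2} + \frac{7 - 7}{2 \left(24 + \left(-7\right)^{2} + 10 \left(-7\right)\right)} 87 = 16 + \frac{1}{2} \frac{1}{24 + 49 - 70} \cdot 0 \cdot 87 = 16 + \frac{1}{2} \cdot \frac{1}{3} \cdot 0 \cdot 87 = 16 + 0 \cdot 87 = 16 + 0 = 16$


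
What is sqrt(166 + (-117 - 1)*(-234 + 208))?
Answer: 7*sqrt(66) ≈ 56.868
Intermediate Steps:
sqrt(166 + (-117 - 1)*(-234 + 208)) = sqrt(166 - 118*(-26)) = sqrt(166 + 3068) = sqrt(3234) = 7*sqrt(66)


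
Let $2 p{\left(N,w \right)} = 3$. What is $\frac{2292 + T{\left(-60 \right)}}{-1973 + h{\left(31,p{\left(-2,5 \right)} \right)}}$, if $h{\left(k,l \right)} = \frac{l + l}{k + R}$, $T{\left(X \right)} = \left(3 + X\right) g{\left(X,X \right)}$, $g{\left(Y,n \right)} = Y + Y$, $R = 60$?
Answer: $- \frac{207753}{44885} \approx -4.6286$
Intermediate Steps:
$p{\left(N,w \right)} = \frac{3}{2}$ ($p{\left(N,w \right)} = \frac{1}{2} \cdot 3 = \frac{3}{2}$)
$g{\left(Y,n \right)} = 2 Y$
$T{\left(X \right)} = 2 X \left(3 + X\right)$ ($T{\left(X \right)} = \left(3 + X\right) 2 X = 2 X \left(3 + X\right)$)
$h{\left(k,l \right)} = \frac{2 l}{60 + k}$ ($h{\left(k,l \right)} = \frac{l + l}{k + 60} = \frac{2 l}{60 + k}$)
$\frac{2292 + T{\left(-60 \right)}}{-1973 + h{\left(31,p{\left(-2,5 \right)} \right)}} = \frac{2292 + 2 \left(-60\right) \left(3 - 60\right)}{-1973 + 2 \cdot \frac{3}{2} \frac{1}{60 + 31}} = \frac{2292 + 2 \left(-60\right) \left(-57\right)}{-1973 + 2 \cdot \frac{3}{2} \cdot \frac{1}{91}} = \frac{2292 + 6840}{-1973 + 2 \cdot \frac{3}{2} \cdot \frac{1}{91}} = \frac{9132}{-1973 + \frac{3}{91}} = \frac{9132}{- \frac{179540}{91}} = 9132 \left(- \frac{91}{179540}\right) = - \frac{207753}{44885}$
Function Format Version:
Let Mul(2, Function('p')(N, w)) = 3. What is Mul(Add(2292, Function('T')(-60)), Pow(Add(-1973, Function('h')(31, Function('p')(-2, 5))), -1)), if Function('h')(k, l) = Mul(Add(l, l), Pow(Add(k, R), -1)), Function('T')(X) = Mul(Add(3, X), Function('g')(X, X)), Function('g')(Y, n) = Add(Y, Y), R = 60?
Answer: Rational(-207753, 44885) ≈ -4.6286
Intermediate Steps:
Function('p')(N, w) = Rational(3, 2) (Function('p')(N, w) = Mul(Rational(1, 2), 3) = Rational(3, 2))
Function('g')(Y, n) = Mul(2, Y)
Function('T')(X) = Mul(2, X, Add(3, X)) (Function('T')(X) = Mul(Add(3, X), Mul(2, X)) = Mul(2, X, Add(3, X)))
Function('h')(k, l) = Mul(2, l, Pow(Add(60, k), -1)) (Function('h')(k, l) = Mul(Add(l, l), Pow(Add(k, 60), -1)) = Mul(Mul(2, l), Pow(Add(60, k), -1)) = Mul(2, l, Pow(Add(60, k), -1)))
Mul(Add(2292, Function('T')(-60)), Pow(Add(-1973, Function('h')(31, Function('p')(-2, 5))), -1)) = Mul(Add(2292, Mul(2, -60, Add(3, -60))), Pow(Add(-1973, Mul(2, Rational(3, 2), Pow(Add(60, 31), -1))), -1)) = Mul(Add(2292, Mul(2, -60, -57)), Pow(Add(-1973, Mul(2, Rational(3, 2), Pow(91, -1))), -1)) = Mul(Add(2292, 6840), Pow(Add(-1973, Mul(2, Rational(3, 2), Rational(1, 91))), -1)) = Mul(9132, Pow(Add(-1973, Rational(3, 91)), -1)) = Mul(9132, Pow(Rational(-179540, 91), -1)) = Mul(9132, Rational(-91, 179540)) = Rational(-207753, 44885)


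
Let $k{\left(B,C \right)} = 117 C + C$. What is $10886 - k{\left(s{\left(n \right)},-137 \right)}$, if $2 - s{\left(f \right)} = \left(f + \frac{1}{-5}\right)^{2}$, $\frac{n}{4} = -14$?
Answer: $27052$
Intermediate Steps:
$n = -56$ ($n = 4 \left(-14\right) = -56$)
$s{\left(f \right)} = 2 - \left(- \frac{1}{5} + f\right)^{2}$ ($s{\left(f \right)} = 2 - \left(f + \frac{1}{-5}\right)^{2} = 2 - \left(f - \frac{1}{5}\right)^{2} = 2 - \left(- \frac{1}{5} + f\right)^{2}$)
$k{\left(B,C \right)} = 118 C$
$10886 - k{\left(s{\left(n \right)},-137 \right)} = 10886 - 118 \left(-137\right) = 10886 - -16166 = 10886 + 16166 = 27052$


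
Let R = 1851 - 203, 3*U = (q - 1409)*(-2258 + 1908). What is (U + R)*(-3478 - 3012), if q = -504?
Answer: -4377466060/3 ≈ -1.4592e+9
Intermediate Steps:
U = 669550/3 (U = ((-504 - 1409)*(-2258 + 1908))/3 = (-1913*(-350))/3 = (1/3)*669550 = 669550/3 ≈ 2.2318e+5)
R = 1648
(U + R)*(-3478 - 3012) = (669550/3 + 1648)*(-3478 - 3012) = (674494/3)*(-6490) = -4377466060/3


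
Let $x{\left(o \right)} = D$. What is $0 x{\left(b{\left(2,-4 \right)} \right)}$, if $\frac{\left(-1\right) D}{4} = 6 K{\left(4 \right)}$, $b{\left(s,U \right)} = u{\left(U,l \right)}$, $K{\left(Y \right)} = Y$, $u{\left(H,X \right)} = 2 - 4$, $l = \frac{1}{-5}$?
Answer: $0$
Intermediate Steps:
$l = - \frac{1}{5} \approx -0.2$
$u{\left(H,X \right)} = -2$
$b{\left(s,U \right)} = -2$
$D = -96$ ($D = - 4 \cdot 6 \cdot 4 = \left(-4\right) 24 = -96$)
$x{\left(o \right)} = -96$
$0 x{\left(b{\left(2,-4 \right)} \right)} = 0 \left(-96\right) = 0$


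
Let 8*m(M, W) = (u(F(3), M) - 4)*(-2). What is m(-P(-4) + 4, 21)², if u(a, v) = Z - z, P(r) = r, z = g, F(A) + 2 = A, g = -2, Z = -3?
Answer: 25/16 ≈ 1.5625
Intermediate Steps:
F(A) = -2 + A
z = -2
u(a, v) = -1 (u(a, v) = -3 - 1*(-2) = -3 + 2 = -1)
m(M, W) = 5/4 (m(M, W) = ((-1 - 4)*(-2))/8 = (-5*(-2))/8 = (⅛)*10 = 5/4)
m(-P(-4) + 4, 21)² = (5/4)² = 25/16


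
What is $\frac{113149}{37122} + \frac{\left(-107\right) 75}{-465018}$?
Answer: $\frac{4409518811}{1438533183} \approx 3.0653$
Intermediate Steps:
$\frac{113149}{37122} + \frac{\left(-107\right) 75}{-465018} = 113149 \cdot \frac{1}{37122} - - \frac{2675}{155006} = \frac{113149}{37122} + \frac{2675}{155006} = \frac{4409518811}{1438533183}$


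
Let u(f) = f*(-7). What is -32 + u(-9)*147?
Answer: 9229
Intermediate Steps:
u(f) = -7*f
-32 + u(-9)*147 = -32 - 7*(-9)*147 = -32 + 63*147 = -32 + 9261 = 9229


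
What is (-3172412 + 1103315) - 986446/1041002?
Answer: -1076967550820/520501 ≈ -2.0691e+6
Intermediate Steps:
(-3172412 + 1103315) - 986446/1041002 = -2069097 - 986446*1/1041002 = -2069097 - 493223/520501 = -1076967550820/520501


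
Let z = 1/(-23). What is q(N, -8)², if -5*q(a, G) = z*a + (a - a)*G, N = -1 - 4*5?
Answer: 441/13225 ≈ 0.033346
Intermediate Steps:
N = -21 (N = -1 - 20 = -21)
z = -1/23 ≈ -0.043478
q(a, G) = a/115 (q(a, G) = -(-a/23 + (a - a)*G)/5 = -(-a/23 + 0*G)/5 = -(-a/23 + 0)/5 = -(-1)*a/115 = a/115)
q(N, -8)² = ((1/115)*(-21))² = (-21/115)² = 441/13225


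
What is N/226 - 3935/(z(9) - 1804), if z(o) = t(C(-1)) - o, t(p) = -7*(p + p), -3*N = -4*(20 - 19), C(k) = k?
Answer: 1337563/609861 ≈ 2.1932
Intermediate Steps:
N = 4/3 (N = -(-4)*(20 - 19)/3 = -(-4)/3 = -1/3*(-4) = 4/3 ≈ 1.3333)
t(p) = -14*p
z(o) = 14 - o (z(o) = -14*(-1) - o = 14 - o)
N/226 - 3935/(z(9) - 1804) = (4/3)/226 - 3935/((14 - 1*9) - 1804) = (4/3)*(1/226) - 3935/((14 - 9) - 1804) = 2/339 - 3935/(5 - 1804) = 2/339 - 3935/(-1799) = 2/339 - 3935*(-1/1799) = 2/339 + 3935/1799 = 1337563/609861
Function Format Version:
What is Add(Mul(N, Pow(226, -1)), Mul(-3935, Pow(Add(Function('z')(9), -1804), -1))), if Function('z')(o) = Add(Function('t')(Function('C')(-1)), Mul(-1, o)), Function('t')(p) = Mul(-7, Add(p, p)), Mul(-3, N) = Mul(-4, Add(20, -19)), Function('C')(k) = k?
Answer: Rational(1337563, 609861) ≈ 2.1932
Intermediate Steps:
N = Rational(4, 3) (N = Mul(Rational(-1, 3), Mul(-4, Add(20, -19))) = Mul(Rational(-1, 3), Mul(-4, 1)) = Mul(Rational(-1, 3), -4) = Rational(4, 3) ≈ 1.3333)
Function('t')(p) = Mul(-14, p) (Function('t')(p) = Mul(-7, Mul(2, p)) = Mul(-14, p))
Function('z')(o) = Add(14, Mul(-1, o)) (Function('z')(o) = Add(Mul(-14, -1), Mul(-1, o)) = Add(14, Mul(-1, o)))
Add(Mul(N, Pow(226, -1)), Mul(-3935, Pow(Add(Function('z')(9), -1804), -1))) = Add(Mul(Rational(4, 3), Pow(226, -1)), Mul(-3935, Pow(Add(Add(14, Mul(-1, 9)), -1804), -1))) = Add(Mul(Rational(4, 3), Rational(1, 226)), Mul(-3935, Pow(Add(Add(14, -9), -1804), -1))) = Add(Rational(2, 339), Mul(-3935, Pow(Add(5, -1804), -1))) = Add(Rational(2, 339), Mul(-3935, Pow(-1799, -1))) = Add(Rational(2, 339), Mul(-3935, Rational(-1, 1799))) = Add(Rational(2, 339), Rational(3935, 1799)) = Rational(1337563, 609861)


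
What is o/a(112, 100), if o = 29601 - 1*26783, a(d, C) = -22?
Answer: -1409/11 ≈ -128.09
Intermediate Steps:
o = 2818 (o = 29601 - 26783 = 2818)
o/a(112, 100) = 2818/(-22) = 2818*(-1/22) = -1409/11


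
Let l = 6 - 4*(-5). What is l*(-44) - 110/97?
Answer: -111078/97 ≈ -1145.1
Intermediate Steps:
l = 26 (l = 6 + 20 = 26)
l*(-44) - 110/97 = 26*(-44) - 110/97 = -1144 - 110*1/97 = -1144 - 110/97 = -111078/97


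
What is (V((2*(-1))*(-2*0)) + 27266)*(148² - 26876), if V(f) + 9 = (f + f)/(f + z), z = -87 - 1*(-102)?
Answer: -135521804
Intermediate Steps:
z = 15 (z = -87 + 102 = 15)
V(f) = -9 + 2*f/(15 + f) (V(f) = -9 + (f + f)/(f + 15) = -9 + (2*f)/(15 + f) = -9 + 2*f/(15 + f))
(V((2*(-1))*(-2*0)) + 27266)*(148² - 26876) = ((-135 - 7*2*(-1)*(-2*0))/(15 + (2*(-1))*(-2*0)) + 27266)*(148² - 26876) = ((-135 - (-14)*0)/(15 - 2*0) + 27266)*(21904 - 26876) = ((-135 - 7*0)/(15 + 0) + 27266)*(-4972) = ((-135 + 0)/15 + 27266)*(-4972) = ((1/15)*(-135) + 27266)*(-4972) = (-9 + 27266)*(-4972) = 27257*(-4972) = -135521804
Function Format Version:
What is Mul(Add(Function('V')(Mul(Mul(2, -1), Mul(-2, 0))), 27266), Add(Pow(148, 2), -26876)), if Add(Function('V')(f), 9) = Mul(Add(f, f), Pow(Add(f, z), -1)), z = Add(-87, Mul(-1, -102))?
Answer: -135521804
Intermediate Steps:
z = 15 (z = Add(-87, 102) = 15)
Function('V')(f) = Add(-9, Mul(2, f, Pow(Add(15, f), -1))) (Function('V')(f) = Add(-9, Mul(Add(f, f), Pow(Add(f, 15), -1))) = Add(-9, Mul(Mul(2, f), Pow(Add(15, f), -1))) = Add(-9, Mul(2, f, Pow(Add(15, f), -1))))
Mul(Add(Function('V')(Mul(Mul(2, -1), Mul(-2, 0))), 27266), Add(Pow(148, 2), -26876)) = Mul(Add(Mul(Pow(Add(15, Mul(Mul(2, -1), Mul(-2, 0))), -1), Add(-135, Mul(-7, Mul(Mul(2, -1), Mul(-2, 0))))), 27266), Add(Pow(148, 2), -26876)) = Mul(Add(Mul(Pow(Add(15, Mul(-2, 0)), -1), Add(-135, Mul(-7, Mul(-2, 0)))), 27266), Add(21904, -26876)) = Mul(Add(Mul(Pow(Add(15, 0), -1), Add(-135, Mul(-7, 0))), 27266), -4972) = Mul(Add(Mul(Pow(15, -1), Add(-135, 0)), 27266), -4972) = Mul(Add(Mul(Rational(1, 15), -135), 27266), -4972) = Mul(Add(-9, 27266), -4972) = Mul(27257, -4972) = -135521804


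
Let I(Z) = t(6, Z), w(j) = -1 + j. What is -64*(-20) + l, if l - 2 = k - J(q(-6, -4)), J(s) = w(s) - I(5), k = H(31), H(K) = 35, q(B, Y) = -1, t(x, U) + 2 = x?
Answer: 1323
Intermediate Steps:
t(x, U) = -2 + x
k = 35
I(Z) = 4 (I(Z) = -2 + 6 = 4)
J(s) = -5 + s (J(s) = (-1 + s) - 1*4 = (-1 + s) - 4 = -5 + s)
l = 43 (l = 2 + (35 - (-5 - 1)) = 2 + (35 - 1*(-6)) = 2 + (35 + 6) = 2 + 41 = 43)
-64*(-20) + l = -64*(-20) + 43 = 1280 + 43 = 1323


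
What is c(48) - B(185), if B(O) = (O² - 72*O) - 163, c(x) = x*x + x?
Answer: -18390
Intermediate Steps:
c(x) = x + x² (c(x) = x² + x = x + x²)
B(O) = -163 + O² - 72*O
c(48) - B(185) = 48*(1 + 48) - (-163 + 185² - 72*185) = 48*49 - (-163 + 34225 - 13320) = 2352 - 1*20742 = 2352 - 20742 = -18390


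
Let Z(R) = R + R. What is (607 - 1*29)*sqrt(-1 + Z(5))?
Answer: 1734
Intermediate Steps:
Z(R) = 2*R
(607 - 1*29)*sqrt(-1 + Z(5)) = (607 - 1*29)*sqrt(-1 + 2*5) = (607 - 29)*sqrt(-1 + 10) = 578*sqrt(9) = 578*3 = 1734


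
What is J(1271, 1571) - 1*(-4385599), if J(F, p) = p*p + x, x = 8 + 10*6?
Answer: 6853708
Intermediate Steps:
x = 68 (x = 8 + 60 = 68)
J(F, p) = 68 + p**2 (J(F, p) = p*p + 68 = p**2 + 68 = 68 + p**2)
J(1271, 1571) - 1*(-4385599) = (68 + 1571**2) - 1*(-4385599) = (68 + 2468041) + 4385599 = 2468109 + 4385599 = 6853708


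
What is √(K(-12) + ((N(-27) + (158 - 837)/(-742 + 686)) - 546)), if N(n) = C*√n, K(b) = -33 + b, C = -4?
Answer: √(-9262 - 192*I*√3)/4 ≈ 0.43187 - 24.064*I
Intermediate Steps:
N(n) = -4*√n
√(K(-12) + ((N(-27) + (158 - 837)/(-742 + 686)) - 546)) = √((-33 - 12) + ((-12*I*√3 + (158 - 837)/(-742 + 686)) - 546)) = √(-45 + ((-12*I*√3 - 679/(-56)) - 546)) = √(-45 + ((-12*I*√3 - 679*(-1/56)) - 546)) = √(-45 + ((-12*I*√3 + 97/8) - 546)) = √(-45 + ((97/8 - 12*I*√3) - 546)) = √(-45 + (-4271/8 - 12*I*√3)) = √(-4631/8 - 12*I*√3)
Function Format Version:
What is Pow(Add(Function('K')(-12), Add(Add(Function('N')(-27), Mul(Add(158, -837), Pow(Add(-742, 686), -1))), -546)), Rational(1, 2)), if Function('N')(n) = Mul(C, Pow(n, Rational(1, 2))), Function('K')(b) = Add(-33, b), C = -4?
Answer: Mul(Rational(1, 4), Pow(Add(-9262, Mul(-192, I, Pow(3, Rational(1, 2)))), Rational(1, 2))) ≈ Add(0.43187, Mul(-24.064, I))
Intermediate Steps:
Function('N')(n) = Mul(-4, Pow(n, Rational(1, 2)))
Pow(Add(Function('K')(-12), Add(Add(Function('N')(-27), Mul(Add(158, -837), Pow(Add(-742, 686), -1))), -546)), Rational(1, 2)) = Pow(Add(Add(-33, -12), Add(Add(Mul(-4, Pow(-27, Rational(1, 2))), Mul(Add(158, -837), Pow(Add(-742, 686), -1))), -546)), Rational(1, 2)) = Pow(Add(-45, Add(Add(Mul(-4, Mul(3, I, Pow(3, Rational(1, 2)))), Mul(-679, Pow(-56, -1))), -546)), Rational(1, 2)) = Pow(Add(-45, Add(Add(Mul(-12, I, Pow(3, Rational(1, 2))), Mul(-679, Rational(-1, 56))), -546)), Rational(1, 2)) = Pow(Add(-45, Add(Add(Mul(-12, I, Pow(3, Rational(1, 2))), Rational(97, 8)), -546)), Rational(1, 2)) = Pow(Add(-45, Add(Add(Rational(97, 8), Mul(-12, I, Pow(3, Rational(1, 2)))), -546)), Rational(1, 2)) = Pow(Add(-45, Add(Rational(-4271, 8), Mul(-12, I, Pow(3, Rational(1, 2))))), Rational(1, 2)) = Pow(Add(Rational(-4631, 8), Mul(-12, I, Pow(3, Rational(1, 2)))), Rational(1, 2))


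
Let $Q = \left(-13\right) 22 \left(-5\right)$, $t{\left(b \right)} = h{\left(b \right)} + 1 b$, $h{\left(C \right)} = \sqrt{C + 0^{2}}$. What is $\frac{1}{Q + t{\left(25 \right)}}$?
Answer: $\frac{1}{1460} \approx 0.00068493$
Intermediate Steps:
$h{\left(C \right)} = \sqrt{C}$ ($h{\left(C \right)} = \sqrt{C + 0} = \sqrt{C}$)
$t{\left(b \right)} = b + \sqrt{b}$ ($t{\left(b \right)} = \sqrt{b} + 1 b = \sqrt{b} + b = b + \sqrt{b}$)
$Q = 1430$ ($Q = \left(-286\right) \left(-5\right) = 1430$)
$\frac{1}{Q + t{\left(25 \right)}} = \frac{1}{1430 + \left(25 + \sqrt{25}\right)} = \frac{1}{1430 + \left(25 + 5\right)} = \frac{1}{1430 + 30} = \frac{1}{1460}$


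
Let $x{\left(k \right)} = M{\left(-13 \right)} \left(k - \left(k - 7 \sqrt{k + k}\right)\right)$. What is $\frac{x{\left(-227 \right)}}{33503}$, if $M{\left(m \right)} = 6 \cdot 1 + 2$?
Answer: $\frac{56 i \sqrt{454}}{33503} \approx 0.035615 i$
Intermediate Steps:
$M{\left(m \right)} = 8$ ($M{\left(m \right)} = 6 + 2 = 8$)
$x{\left(k \right)} = 56 \sqrt{2} \sqrt{k}$ ($x{\left(k \right)} = 8 \left(k - \left(k - 7 \sqrt{k + k}\right)\right) = 8 \left(k - \left(k - 7 \sqrt{2} \sqrt{k}\right)\right) = 8 \left(k + \left(7 \sqrt{2} \sqrt{k} - k\right)\right) = 8 \left(k + \left(- k + 7 \sqrt{2} \sqrt{k}\right)\right) = 8 \cdot 7 \sqrt{2} \sqrt{k} = 56 \sqrt{2} \sqrt{k}$)
$\frac{x{\left(-227 \right)}}{33503} = \frac{56 \sqrt{2} \sqrt{-227}}{33503} = 56 \sqrt{2} i \sqrt{227} \cdot \frac{1}{33503} = 56 i \sqrt{454} \cdot \frac{1}{33503} = \frac{56 i \sqrt{454}}{33503}$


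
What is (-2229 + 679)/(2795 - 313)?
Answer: -775/1241 ≈ -0.62450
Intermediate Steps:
(-2229 + 679)/(2795 - 313) = -1550/2482 = -1550*1/2482 = -775/1241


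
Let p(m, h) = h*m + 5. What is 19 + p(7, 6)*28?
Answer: 1335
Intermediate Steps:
p(m, h) = 5 + h*m
19 + p(7, 6)*28 = 19 + (5 + 6*7)*28 = 19 + (5 + 42)*28 = 19 + 47*28 = 19 + 1316 = 1335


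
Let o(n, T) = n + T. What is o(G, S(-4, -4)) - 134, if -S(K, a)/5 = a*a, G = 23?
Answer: -191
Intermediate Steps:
S(K, a) = -5*a² (S(K, a) = -5*a*a = -5*a²)
o(n, T) = T + n
o(G, S(-4, -4)) - 134 = (-5*(-4)² + 23) - 134 = (-5*16 + 23) - 134 = (-80 + 23) - 134 = -57 - 134 = -191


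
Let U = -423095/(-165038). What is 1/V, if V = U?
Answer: 165038/423095 ≈ 0.39007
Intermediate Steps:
U = 423095/165038 (U = -423095*(-1/165038) = 423095/165038 ≈ 2.5636)
V = 423095/165038 ≈ 2.5636
1/V = 1/(423095/165038) = 165038/423095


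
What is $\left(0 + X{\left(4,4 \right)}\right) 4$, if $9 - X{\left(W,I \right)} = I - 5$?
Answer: $40$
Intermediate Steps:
$X{\left(W,I \right)} = 14 - I$ ($X{\left(W,I \right)} = 9 - \left(I - 5\right) = 9 - \left(-5 + I\right) = 14 - I$)
$\left(0 + X{\left(4,4 \right)}\right) 4 = \left(0 + \left(14 - 4\right)\right) 4 = \left(0 + 10\right) 4 = 10 \cdot 4 = 40$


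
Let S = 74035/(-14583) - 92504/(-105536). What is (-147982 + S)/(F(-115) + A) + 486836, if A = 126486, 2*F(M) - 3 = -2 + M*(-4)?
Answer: 11867857717614116741/24377585443644 ≈ 4.8684e+5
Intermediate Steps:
F(M) = ½ - 2*M (F(M) = 3/2 + (-2 + M*(-4))/2 = 3/2 + (-2 - 4*M)/2 = 3/2 + (-1 - 2*M) = ½ - 2*M)
S = -808046491/192378936 (S = 74035*(-1/14583) - 92504*(-1/105536) = -74035/14583 + 11563/13192 = -808046491/192378936 ≈ -4.2003)
(-147982 + S)/(F(-115) + A) + 486836 = (-147982 - 808046491/192378936)/((½ - 2*(-115)) + 126486) + 486836 = -28469427753643/(192378936*((½ + 230) + 126486)) + 486836 = -28469427753643/(192378936*(461/2 + 126486)) + 486836 = -28469427753643/(192378936*253433/2) + 486836 = -28469427753643/192378936*2/253433 + 486836 = -28469427753643/24377585443644 + 486836 = 11867857717614116741/24377585443644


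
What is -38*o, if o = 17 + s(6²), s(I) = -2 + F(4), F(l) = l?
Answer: -722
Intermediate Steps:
s(I) = 2 (s(I) = -2 + 4 = 2)
o = 19 (o = 17 + 2 = 19)
-38*o = -38*19 = -722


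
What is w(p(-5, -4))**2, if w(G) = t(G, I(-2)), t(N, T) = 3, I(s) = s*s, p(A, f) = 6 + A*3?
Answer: 9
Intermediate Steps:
p(A, f) = 6 + 3*A
I(s) = s**2
w(G) = 3
w(p(-5, -4))**2 = 3**2 = 9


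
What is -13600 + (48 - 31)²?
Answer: -13311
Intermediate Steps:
-13600 + (48 - 31)² = -13600 + 17² = -13600 + 289 = -13311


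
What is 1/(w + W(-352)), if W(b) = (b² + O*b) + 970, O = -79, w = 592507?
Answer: 1/745189 ≈ 1.3419e-6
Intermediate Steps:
W(b) = 970 + b² - 79*b (W(b) = (b² - 79*b) + 970 = 970 + b² - 79*b)
1/(w + W(-352)) = 1/(592507 + (970 + (-352)² - 79*(-352))) = 1/(592507 + (970 + 123904 + 27808)) = 1/(592507 + 152682) = 1/745189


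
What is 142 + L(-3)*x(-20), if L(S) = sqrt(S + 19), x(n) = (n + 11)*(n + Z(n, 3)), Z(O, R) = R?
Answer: 754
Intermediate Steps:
x(n) = (3 + n)*(11 + n) (x(n) = (n + 11)*(n + 3) = (11 + n)*(3 + n) = (3 + n)*(11 + n))
L(S) = sqrt(19 + S)
142 + L(-3)*x(-20) = 142 + sqrt(19 - 3)*(33 + (-20)**2 + 14*(-20)) = 142 + sqrt(16)*(33 + 400 - 280) = 142 + 4*153 = 142 + 612 = 754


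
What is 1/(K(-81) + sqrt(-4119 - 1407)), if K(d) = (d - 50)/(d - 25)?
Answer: 13886/62107297 - 33708*I*sqrt(614)/62107297 ≈ 0.00022358 - 0.013449*I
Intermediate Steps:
K(d) = (-50 + d)/(-25 + d)
1/(K(-81) + sqrt(-4119 - 1407)) = 1/((-50 - 81)/(-25 - 81) + sqrt(-4119 - 1407)) = 1/(-131/(-106) + sqrt(-5526)) = 1/(-1/106*(-131) + 3*I*sqrt(614)) = 1/(131/106 + 3*I*sqrt(614))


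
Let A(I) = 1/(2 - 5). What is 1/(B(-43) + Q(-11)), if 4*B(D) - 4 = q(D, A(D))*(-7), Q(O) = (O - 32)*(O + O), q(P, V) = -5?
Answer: 4/3823 ≈ 0.0010463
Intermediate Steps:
A(I) = -⅓ (A(I) = 1/(-3) = -⅓)
Q(O) = 2*O*(-32 + O) (Q(O) = (-32 + O)*(2*O) = 2*O*(-32 + O))
B(D) = 39/4 (B(D) = 1 + (-5*(-7))/4 = 1 + (¼)*35 = 1 + 35/4 = 39/4)
1/(B(-43) + Q(-11)) = 1/(39/4 + 2*(-11)*(-32 - 11)) = 1/(39/4 + 2*(-11)*(-43)) = 1/(39/4 + 946) = 1/(3823/4) = 4/3823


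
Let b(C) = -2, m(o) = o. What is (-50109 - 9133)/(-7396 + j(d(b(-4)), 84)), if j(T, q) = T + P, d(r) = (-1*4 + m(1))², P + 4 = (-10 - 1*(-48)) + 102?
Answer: 59242/7251 ≈ 8.1702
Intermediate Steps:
P = 136 (P = -4 + ((-10 - 1*(-48)) + 102) = -4 + ((-10 + 48) + 102) = -4 + (38 + 102) = -4 + 140 = 136)
d(r) = 9 (d(r) = (-1*4 + 1)² = (-4 + 1)² = (-3)² = 9)
j(T, q) = 136 + T (j(T, q) = T + 136 = 136 + T)
(-50109 - 9133)/(-7396 + j(d(b(-4)), 84)) = (-50109 - 9133)/(-7396 + (136 + 9)) = -59242/(-7396 + 145) = -59242/(-7251) = -59242*(-1/7251) = 59242/7251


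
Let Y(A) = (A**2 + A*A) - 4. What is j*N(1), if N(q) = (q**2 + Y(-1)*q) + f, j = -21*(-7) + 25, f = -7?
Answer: -1376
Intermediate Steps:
Y(A) = -4 + 2*A**2 (Y(A) = (A**2 + A**2) - 4 = 2*A**2 - 4 = -4 + 2*A**2)
j = 172 (j = 147 + 25 = 172)
N(q) = -7 + q**2 - 2*q (N(q) = (q**2 + (-4 + 2*(-1)**2)*q) - 7 = (q**2 + (-4 + 2*1)*q) - 7 = (q**2 + (-4 + 2)*q) - 7 = (q**2 - 2*q) - 7 = -7 + q**2 - 2*q)
j*N(1) = 172*(-7 + 1**2 - 2*1) = 172*(-7 + 1 - 2) = 172*(-8) = -1376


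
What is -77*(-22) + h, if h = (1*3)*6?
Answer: 1712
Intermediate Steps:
h = 18 (h = 3*6 = 18)
-77*(-22) + h = -77*(-22) + 18 = 1694 + 18 = 1712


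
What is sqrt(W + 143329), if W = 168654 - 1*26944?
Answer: 27*sqrt(391) ≈ 533.89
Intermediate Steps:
W = 141710 (W = 168654 - 26944 = 141710)
sqrt(W + 143329) = sqrt(141710 + 143329) = sqrt(285039) = 27*sqrt(391)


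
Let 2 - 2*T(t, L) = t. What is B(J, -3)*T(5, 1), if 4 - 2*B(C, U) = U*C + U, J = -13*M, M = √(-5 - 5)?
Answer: -21/4 + 117*I*√10/4 ≈ -5.25 + 92.497*I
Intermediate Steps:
M = I*√10 (M = √(-10) = I*√10 ≈ 3.1623*I)
T(t, L) = 1 - t/2
J = -13*I*√10 ≈ -41.11*I
B(C, U) = 2 - U/2 - C*U/2 (B(C, U) = 2 - (U*C + U)/2 = 2 - (C*U + U)/2 = 2 - (U + C*U)/2 = 2 + (-U/2 - C*U/2) = 2 - U/2 - C*U/2)
B(J, -3)*T(5, 1) = (2 - ½*(-3) - ½*(-13*I*√10)*(-3))*(1 - ½*5) = (2 + 3/2 - 39*I*√10/2)*(1 - 5/2) = (7/2 - 39*I*√10/2)*(-3/2) = -21/4 + 117*I*√10/4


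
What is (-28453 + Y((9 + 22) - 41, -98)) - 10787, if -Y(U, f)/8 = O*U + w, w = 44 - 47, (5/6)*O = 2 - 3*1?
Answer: -39312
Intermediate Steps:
O = -6/5 (O = 6*(2 - 3*1)/5 = 6*(2 - 3)/5 = (6/5)*(-1) = -6/5 ≈ -1.2000)
w = -3
Y(U, f) = 24 + 48*U/5 (Y(U, f) = -8*(-6*U/5 - 3) = -8*(-3 - 6*U/5) = 24 + 48*U/5)
(-28453 + Y((9 + 22) - 41, -98)) - 10787 = (-28453 + (24 + 48*((9 + 22) - 41)/5)) - 10787 = (-28453 + (24 + 48*(31 - 41)/5)) - 10787 = (-28453 + (24 + (48/5)*(-10))) - 10787 = (-28453 + (24 - 96)) - 10787 = (-28453 - 72) - 10787 = -28525 - 10787 = -39312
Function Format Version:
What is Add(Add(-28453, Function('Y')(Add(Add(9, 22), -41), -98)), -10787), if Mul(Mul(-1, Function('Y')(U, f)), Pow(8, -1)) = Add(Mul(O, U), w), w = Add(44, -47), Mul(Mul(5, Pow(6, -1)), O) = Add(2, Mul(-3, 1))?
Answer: -39312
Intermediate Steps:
O = Rational(-6, 5) (O = Mul(Rational(6, 5), Add(2, Mul(-3, 1))) = Mul(Rational(6, 5), Add(2, -3)) = Mul(Rational(6, 5), -1) = Rational(-6, 5) ≈ -1.2000)
w = -3
Function('Y')(U, f) = Add(24, Mul(Rational(48, 5), U)) (Function('Y')(U, f) = Mul(-8, Add(Mul(Rational(-6, 5), U), -3)) = Mul(-8, Add(-3, Mul(Rational(-6, 5), U))) = Add(24, Mul(Rational(48, 5), U)))
Add(Add(-28453, Function('Y')(Add(Add(9, 22), -41), -98)), -10787) = Add(Add(-28453, Add(24, Mul(Rational(48, 5), Add(Add(9, 22), -41)))), -10787) = Add(Add(-28453, Add(24, Mul(Rational(48, 5), Add(31, -41)))), -10787) = Add(Add(-28453, Add(24, Mul(Rational(48, 5), -10))), -10787) = Add(Add(-28453, Add(24, -96)), -10787) = Add(Add(-28453, -72), -10787) = Add(-28525, -10787) = -39312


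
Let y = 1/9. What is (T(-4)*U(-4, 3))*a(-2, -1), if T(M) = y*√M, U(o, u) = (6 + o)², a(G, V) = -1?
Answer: -8*I/9 ≈ -0.88889*I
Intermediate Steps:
y = ⅑ ≈ 0.11111
T(M) = √M/9
(T(-4)*U(-4, 3))*a(-2, -1) = ((√(-4)/9)*(6 - 4)²)*(-1) = (((2*I)/9)*2²)*(-1) = ((2*I/9)*4)*(-1) = (8*I/9)*(-1) = -8*I/9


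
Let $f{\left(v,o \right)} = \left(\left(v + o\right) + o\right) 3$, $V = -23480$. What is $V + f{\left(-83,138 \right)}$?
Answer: $-22901$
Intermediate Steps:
$f{\left(v,o \right)} = 3 v + 6 o$ ($f{\left(v,o \right)} = \left(\left(o + v\right) + o\right) 3 = \left(v + 2 o\right) 3 = 3 v + 6 o$)
$V + f{\left(-83,138 \right)} = -23480 + \left(3 \left(-83\right) + 6 \cdot 138\right) = -23480 + \left(-249 + 828\right) = -23480 + 579 = -22901$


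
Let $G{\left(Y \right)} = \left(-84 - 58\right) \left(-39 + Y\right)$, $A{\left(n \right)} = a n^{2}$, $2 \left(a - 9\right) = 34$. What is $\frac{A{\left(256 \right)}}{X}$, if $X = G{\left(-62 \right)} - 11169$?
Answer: $\frac{1703936}{3173} \approx 537.01$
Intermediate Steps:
$a = 26$ ($a = 9 + \frac{1}{2} \cdot 34 = 9 + 17 = 26$)
$A{\left(n \right)} = 26 n^{2}$
$G{\left(Y \right)} = 5538 - 142 Y$ ($G{\left(Y \right)} = - 142 \left(-39 + Y\right) = 5538 - 142 Y$)
$X = 3173$ ($X = \left(5538 - -8804\right) - 11169 = \left(5538 + 8804\right) - 11169 = 14342 - 11169 = 3173$)
$\frac{A{\left(256 \right)}}{X} = \frac{26 \cdot 256^{2}}{3173} = 26 \cdot 65536 \cdot \frac{1}{3173} = 1703936 \cdot \frac{1}{3173} = \frac{1703936}{3173}$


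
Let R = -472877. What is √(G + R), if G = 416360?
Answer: I*√56517 ≈ 237.73*I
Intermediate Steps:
√(G + R) = √(416360 - 472877) = √(-56517) = I*√56517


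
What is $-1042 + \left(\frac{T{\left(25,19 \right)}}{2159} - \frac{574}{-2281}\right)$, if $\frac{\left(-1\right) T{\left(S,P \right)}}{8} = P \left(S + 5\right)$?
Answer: $- \frac{5140677612}{4924679} \approx -1043.9$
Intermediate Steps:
$T{\left(S,P \right)} = - 8 P \left(5 + S\right)$ ($T{\left(S,P \right)} = - 8 P \left(S + 5\right) = - 8 P \left(5 + S\right)$)
$-1042 + \left(\frac{T{\left(25,19 \right)}}{2159} - \frac{574}{-2281}\right) = -1042 + \left(\frac{\left(-8\right) 19 \left(5 + 25\right)}{2159} - \frac{574}{-2281}\right) = -1042 + \left(\left(-8\right) 19 \cdot 30 \cdot \frac{1}{2159} - - \frac{574}{2281}\right) = -1042 + \left(\left(-4560\right) \frac{1}{2159} + \frac{574}{2281}\right) = -1042 + \left(- \frac{4560}{2159} + \frac{574}{2281}\right) = -1042 - \frac{9162094}{4924679} = - \frac{5140677612}{4924679}$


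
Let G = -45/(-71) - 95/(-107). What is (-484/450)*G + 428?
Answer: 145758716/341865 ≈ 426.36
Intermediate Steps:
G = 11560/7597 (G = -45*(-1/71) - 95*(-1/107) = 45/71 + 95/107 = 11560/7597 ≈ 1.5217)
(-484/450)*G + 428 = -484/450*(11560/7597) + 428 = -484*1/450*(11560/7597) + 428 = -242/225*11560/7597 + 428 = -559504/341865 + 428 = 145758716/341865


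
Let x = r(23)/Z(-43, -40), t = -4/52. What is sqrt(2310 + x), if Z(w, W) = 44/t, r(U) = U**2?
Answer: sqrt(188873113)/286 ≈ 48.053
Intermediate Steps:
t = -1/13 (t = -4*1/52 = -1/13 ≈ -0.076923)
Z(w, W) = -572 (Z(w, W) = 44/(-1/13) = 44*(-13) = -572)
x = -529/572 (x = 23**2/(-572) = 529*(-1/572) = -529/572 ≈ -0.92482)
sqrt(2310 + x) = sqrt(2310 - 529/572) = sqrt(1320791/572) = sqrt(188873113)/286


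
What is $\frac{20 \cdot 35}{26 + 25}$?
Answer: $\frac{700}{51} \approx 13.725$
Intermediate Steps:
$\frac{20 \cdot 35}{26 + 25} = \frac{700}{51}$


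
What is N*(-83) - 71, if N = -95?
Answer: 7814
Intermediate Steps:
N*(-83) - 71 = -95*(-83) - 71 = 7885 - 71 = 7814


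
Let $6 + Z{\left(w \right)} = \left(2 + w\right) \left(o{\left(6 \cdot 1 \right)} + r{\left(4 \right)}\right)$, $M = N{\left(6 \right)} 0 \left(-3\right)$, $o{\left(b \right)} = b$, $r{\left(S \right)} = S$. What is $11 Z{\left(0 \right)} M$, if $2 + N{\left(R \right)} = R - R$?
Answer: $0$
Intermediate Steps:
$N{\left(R \right)} = -2$ ($N{\left(R \right)} = -2 + \left(R - R\right) = -2 + 0 = -2$)
$M = 0$ ($M = \left(-2\right) 0 \left(-3\right) = 0 \left(-3\right) = 0$)
$Z{\left(w \right)} = 14 + 10 w$ ($Z{\left(w \right)} = -6 + \left(2 + w\right) \left(6 \cdot 1 + 4\right) = -6 + \left(2 + w\right) \left(6 + 4\right) = -6 + \left(2 + w\right) 10 = -6 + \left(20 + 10 w\right) = 14 + 10 w$)
$11 Z{\left(0 \right)} M = 11 \left(14 + 10 \cdot 0\right) 0 = 11 \left(14 + 0\right) 0 = 11 \cdot 14 \cdot 0 = 154 \cdot 0 = 0$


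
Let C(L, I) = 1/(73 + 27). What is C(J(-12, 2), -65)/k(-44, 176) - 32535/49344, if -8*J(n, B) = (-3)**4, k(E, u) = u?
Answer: -1491059/2261600 ≈ -0.65929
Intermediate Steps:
J(n, B) = -81/8 (J(n, B) = -1/8*(-3)**4 = -1/8*81 = -81/8)
C(L, I) = 1/100
C(J(-12, 2), -65)/k(-44, 176) - 32535/49344 = (1/100)/176 - 32535/49344 = (1/100)*(1/176) - 32535*1/49344 = 1/17600 - 10845/16448 = -1491059/2261600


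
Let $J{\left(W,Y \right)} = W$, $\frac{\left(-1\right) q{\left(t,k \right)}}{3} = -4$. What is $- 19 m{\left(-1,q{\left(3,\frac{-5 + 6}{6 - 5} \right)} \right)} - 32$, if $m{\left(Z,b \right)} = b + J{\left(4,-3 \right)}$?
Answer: $-336$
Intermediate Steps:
$q{\left(t,k \right)} = 12$ ($q{\left(t,k \right)} = \left(-3\right) \left(-4\right) = 12$)
$m{\left(Z,b \right)} = 4 + b$ ($m{\left(Z,b \right)} = b + 4 = 4 + b$)
$- 19 m{\left(-1,q{\left(3,\frac{-5 + 6}{6 - 5} \right)} \right)} - 32 = - 19 \left(4 + 12\right) - 32 = \left(-19\right) 16 - 32 = -304 - 32 = -336$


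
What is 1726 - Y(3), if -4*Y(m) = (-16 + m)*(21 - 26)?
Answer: 6969/4 ≈ 1742.3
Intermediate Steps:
Y(m) = -20 + 5*m/4 (Y(m) = -(-16 + m)*(21 - 26)/4 = -(-16 + m)*(-5)/4 = -(80 - 5*m)/4 = -20 + 5*m/4)
1726 - Y(3) = 1726 - (-20 + (5/4)*3) = 1726 - (-20 + 15/4) = 1726 - 1*(-65/4) = 1726 + 65/4 = 6969/4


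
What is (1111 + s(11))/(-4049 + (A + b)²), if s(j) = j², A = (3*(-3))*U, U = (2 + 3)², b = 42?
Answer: 77/1840 ≈ 0.041848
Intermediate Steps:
U = 25 (U = 5² = 25)
A = -225 (A = (3*(-3))*25 = -9*25 = -225)
(1111 + s(11))/(-4049 + (A + b)²) = (1111 + 11²)/(-4049 + (-225 + 42)²) = (1111 + 121)/(-4049 + (-183)²) = 1232/(-4049 + 33489) = 1232/29440 = 1232*(1/29440) = 77/1840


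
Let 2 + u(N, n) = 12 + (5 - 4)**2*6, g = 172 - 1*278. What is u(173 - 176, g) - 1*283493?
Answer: -283477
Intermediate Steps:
g = -106 (g = 172 - 278 = -106)
u(N, n) = 16 (u(N, n) = -2 + (12 + (5 - 4)**2*6) = -2 + (12 + 1**2*6) = -2 + (12 + 1*6) = -2 + (12 + 6) = -2 + 18 = 16)
u(173 - 176, g) - 1*283493 = 16 - 1*283493 = 16 - 283493 = -283477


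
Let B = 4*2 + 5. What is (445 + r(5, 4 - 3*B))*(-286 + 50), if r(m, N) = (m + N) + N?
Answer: -89680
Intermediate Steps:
B = 13 (B = 8 + 5 = 13)
r(m, N) = m + 2*N (r(m, N) = (N + m) + N = m + 2*N)
(445 + r(5, 4 - 3*B))*(-286 + 50) = (445 + (5 + 2*(4 - 3*13)))*(-286 + 50) = (445 + (5 + 2*(4 - 39)))*(-236) = (445 + (5 + 2*(-35)))*(-236) = (445 + (5 - 70))*(-236) = (445 - 65)*(-236) = 380*(-236) = -89680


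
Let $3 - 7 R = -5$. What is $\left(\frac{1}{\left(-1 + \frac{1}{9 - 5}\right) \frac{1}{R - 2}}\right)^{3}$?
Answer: $\frac{512}{343} \approx 1.4927$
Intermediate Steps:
$R = \frac{8}{7}$ ($R = \frac{3}{7} - - \frac{5}{7} = \frac{3}{7} + \frac{5}{7} = \frac{8}{7} \approx 1.1429$)
$\left(\frac{1}{\left(-1 + \frac{1}{9 - 5}\right) \frac{1}{R - 2}}\right)^{3} = \left(\frac{1}{\left(-1 + \frac{1}{9 - 5}\right) \frac{1}{\frac{8}{7} - 2}}\right)^{3} = \left(\frac{1}{\left(-1 + \frac{1}{4}\right) \frac{1}{- \frac{6}{7}}}\right)^{3} = \left(\frac{1}{\left(-1 + \frac{1}{4}\right) \left(- \frac{7}{6}\right)}\right)^{3} = \left(\frac{1}{\left(- \frac{3}{4}\right) \left(- \frac{7}{6}\right)}\right)^{3} = \left(\frac{1}{\frac{7}{8}}\right)^{3} = \left(\frac{8}{7}\right)^{3} = \frac{512}{343}$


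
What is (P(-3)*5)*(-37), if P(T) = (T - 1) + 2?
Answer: 370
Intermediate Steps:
P(T) = 1 + T (P(T) = (-1 + T) + 2 = 1 + T)
(P(-3)*5)*(-37) = ((1 - 3)*5)*(-37) = -2*5*(-37) = -10*(-37) = 370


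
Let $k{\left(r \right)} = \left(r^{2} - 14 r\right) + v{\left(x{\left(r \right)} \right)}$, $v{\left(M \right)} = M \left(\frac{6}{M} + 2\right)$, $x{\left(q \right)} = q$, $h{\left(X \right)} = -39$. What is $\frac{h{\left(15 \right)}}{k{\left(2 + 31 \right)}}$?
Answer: $- \frac{13}{233} \approx -0.055794$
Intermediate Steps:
$v{\left(M \right)} = M \left(2 + \frac{6}{M}\right)$
$k{\left(r \right)} = 6 + r^{2} - 12 r$ ($k{\left(r \right)} = \left(r^{2} - 14 r\right) + \left(6 + 2 r\right) = 6 + r^{2} - 12 r$)
$\frac{h{\left(15 \right)}}{k{\left(2 + 31 \right)}} = - \frac{39}{6 + \left(2 + 31\right)^{2} - 12 \left(2 + 31\right)} = - \frac{39}{6 + 33^{2} - 396} = - \frac{39}{6 + 1089 - 396} = - \frac{39}{699} = \left(-39\right) \frac{1}{699} = - \frac{13}{233}$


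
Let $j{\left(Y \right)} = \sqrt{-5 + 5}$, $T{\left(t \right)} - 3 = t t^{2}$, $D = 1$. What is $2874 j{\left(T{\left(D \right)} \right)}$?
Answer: $0$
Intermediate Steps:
$T{\left(t \right)} = 3 + t^{3}$ ($T{\left(t \right)} = 3 + t t^{2} = 3 + t^{3}$)
$j{\left(Y \right)} = 0$ ($j{\left(Y \right)} = \sqrt{0} = 0$)
$2874 j{\left(T{\left(D \right)} \right)} = 2874 \cdot 0 = 0$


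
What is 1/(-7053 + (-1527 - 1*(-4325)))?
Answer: -1/4255 ≈ -0.00023502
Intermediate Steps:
1/(-7053 + (-1527 - 1*(-4325))) = 1/(-7053 + (-1527 + 4325)) = 1/(-7053 + 2798) = 1/(-4255) = -1/4255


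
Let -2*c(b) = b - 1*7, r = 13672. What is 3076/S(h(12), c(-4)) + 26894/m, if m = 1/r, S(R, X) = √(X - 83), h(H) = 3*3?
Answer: 367694768 - 3076*I*√310/155 ≈ 3.6769e+8 - 349.41*I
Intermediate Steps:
c(b) = 7/2 - b/2 (c(b) = -(b - 1*7)/2 = -(b - 7)/2 = -(-7 + b)/2 = 7/2 - b/2)
h(H) = 9
S(R, X) = √(-83 + X)
m = 1/13672 ≈ 7.3142e-5
3076/S(h(12), c(-4)) + 26894/m = 3076/(√(-83 + (7/2 - ½*(-4)))) + 26894/(1/13672) = 3076/(√(-83 + (7/2 + 2))) + 26894*13672 = 3076/(√(-83 + 11/2)) + 367694768 = 3076/(√(-155/2)) + 367694768 = 3076/((I*√310/2)) + 367694768 = 3076*(-I*√310/155) + 367694768 = -3076*I*√310/155 + 367694768 = 367694768 - 3076*I*√310/155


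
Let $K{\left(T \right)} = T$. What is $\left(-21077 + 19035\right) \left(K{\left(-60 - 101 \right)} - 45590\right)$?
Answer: $93423542$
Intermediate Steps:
$\left(-21077 + 19035\right) \left(K{\left(-60 - 101 \right)} - 45590\right) = \left(-21077 + 19035\right) \left(\left(-60 - 101\right) - 45590\right) = - 2042 \left(\left(-60 - 101\right) - 45590\right) = - 2042 \left(-161 - 45590\right) = \left(-2042\right) \left(-45751\right) = 93423542$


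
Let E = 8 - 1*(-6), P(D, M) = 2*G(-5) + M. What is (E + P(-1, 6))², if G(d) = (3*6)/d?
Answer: 4096/25 ≈ 163.84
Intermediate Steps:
G(d) = 18/d
P(D, M) = -36/5 + M (P(D, M) = 2*(18/(-5)) + M = 2*(18*(-⅕)) + M = 2*(-18/5) + M = -36/5 + M)
E = 14 (E = 8 + 6 = 14)
(E + P(-1, 6))² = (14 + (-36/5 + 6))² = (14 - 6/5)² = (64/5)² = 4096/25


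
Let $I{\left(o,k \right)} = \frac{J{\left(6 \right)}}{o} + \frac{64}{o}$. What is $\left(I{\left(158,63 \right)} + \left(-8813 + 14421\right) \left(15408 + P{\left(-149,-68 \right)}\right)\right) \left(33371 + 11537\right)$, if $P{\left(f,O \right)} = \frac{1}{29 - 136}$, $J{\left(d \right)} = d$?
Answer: $\frac{32801114219560140}{8453} \approx 3.8804 \cdot 10^{12}$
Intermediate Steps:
$P{\left(f,O \right)} = - \frac{1}{107}$ ($P{\left(f,O \right)} = \frac{1}{-107} = - \frac{1}{107}$)
$I{\left(o,k \right)} = \frac{70}{o}$ ($I{\left(o,k \right)} = \frac{6}{o} + \frac{64}{o} = \frac{70}{o}$)
$\left(I{\left(158,63 \right)} + \left(-8813 + 14421\right) \left(15408 + P{\left(-149,-68 \right)}\right)\right) \left(33371 + 11537\right) = \left(\frac{70}{158} + \left(-8813 + 14421\right) \left(15408 - \frac{1}{107}\right)\right) \left(33371 + 11537\right) = \left(70 \cdot \frac{1}{158} + 5608 \cdot \frac{1648655}{107}\right) 44908 = \left(\frac{35}{79} + \frac{9245657240}{107}\right) 44908 = \frac{730406925705}{8453} \cdot 44908 = \frac{32801114219560140}{8453}$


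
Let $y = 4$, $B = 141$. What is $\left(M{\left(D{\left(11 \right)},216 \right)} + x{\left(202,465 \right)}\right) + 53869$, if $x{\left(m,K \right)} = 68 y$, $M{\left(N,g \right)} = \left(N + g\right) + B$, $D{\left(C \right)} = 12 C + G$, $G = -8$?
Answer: $54622$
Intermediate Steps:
$D{\left(C \right)} = -8 + 12 C$ ($D{\left(C \right)} = 12 C - 8 = -8 + 12 C$)
$M{\left(N,g \right)} = 141 + N + g$ ($M{\left(N,g \right)} = \left(N + g\right) + 141 = 141 + N + g$)
$x{\left(m,K \right)} = 272$ ($x{\left(m,K \right)} = 68 \cdot 4 = 272$)
$\left(M{\left(D{\left(11 \right)},216 \right)} + x{\left(202,465 \right)}\right) + 53869 = \left(\left(141 + \left(-8 + 12 \cdot 11\right) + 216\right) + 272\right) + 53869 = \left(\left(141 + \left(-8 + 132\right) + 216\right) + 272\right) + 53869 = \left(\left(141 + 124 + 216\right) + 272\right) + 53869 = \left(481 + 272\right) + 53869 = 753 + 53869 = 54622$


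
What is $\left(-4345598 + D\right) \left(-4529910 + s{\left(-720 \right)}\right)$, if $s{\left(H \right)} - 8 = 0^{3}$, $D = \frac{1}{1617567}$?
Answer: $\frac{31842021646894283630}{1617567} \approx 1.9685 \cdot 10^{13}$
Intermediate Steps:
$D = \frac{1}{1617567} \approx 6.1821 \cdot 10^{-7}$
$s{\left(H \right)} = 8$ ($s{\left(H \right)} = 8 + 0^{3} = 8 + 0 = 8$)
$\left(-4345598 + D\right) \left(-4529910 + s{\left(-720 \right)}\right) = \left(-4345598 + \frac{1}{1617567}\right) \left(-4529910 + 8\right) = \left(- \frac{7029295920065}{1617567}\right) \left(-4529902\right) = \frac{31842021646894283630}{1617567}$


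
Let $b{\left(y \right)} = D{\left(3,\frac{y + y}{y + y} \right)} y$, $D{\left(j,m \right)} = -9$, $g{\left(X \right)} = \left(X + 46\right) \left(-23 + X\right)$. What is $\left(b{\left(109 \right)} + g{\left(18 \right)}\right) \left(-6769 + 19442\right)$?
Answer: $-16487573$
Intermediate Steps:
$g{\left(X \right)} = \left(-23 + X\right) \left(46 + X\right)$ ($g{\left(X \right)} = \left(46 + X\right) \left(-23 + X\right) = \left(-23 + X\right) \left(46 + X\right)$)
$b{\left(y \right)} = - 9 y$
$\left(b{\left(109 \right)} + g{\left(18 \right)}\right) \left(-6769 + 19442\right) = \left(\left(-9\right) 109 + \left(-1058 + 18^{2} + 23 \cdot 18\right)\right) \left(-6769 + 19442\right) = \left(-981 + \left(-1058 + 324 + 414\right)\right) 12673 = \left(-981 - 320\right) 12673 = \left(-1301\right) 12673 = -16487573$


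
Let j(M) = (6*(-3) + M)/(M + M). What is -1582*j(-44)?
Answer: -24521/22 ≈ -1114.6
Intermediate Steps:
j(M) = (-18 + M)/(2*M) (j(M) = (-18 + M)/((2*M)) = (-18 + M)*(1/(2*M)) = (-18 + M)/(2*M))
-1582*j(-44) = -791*(-18 - 44)/(-44) = -791*(-1)*(-62)/44 = -1582*31/44 = -24521/22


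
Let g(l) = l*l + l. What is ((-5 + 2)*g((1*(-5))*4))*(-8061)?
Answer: 9189540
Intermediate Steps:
g(l) = l + l² (g(l) = l² + l = l + l²)
((-5 + 2)*g((1*(-5))*4))*(-8061) = ((-5 + 2)*(((1*(-5))*4)*(1 + (1*(-5))*4)))*(-8061) = -3*(-5*4)*(1 - 5*4)*(-8061) = -(-60)*(1 - 20)*(-8061) = -(-60)*(-19)*(-8061) = -3*380*(-8061) = -1140*(-8061) = 9189540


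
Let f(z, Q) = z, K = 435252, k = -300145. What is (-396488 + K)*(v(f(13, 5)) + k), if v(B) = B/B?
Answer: -11634782016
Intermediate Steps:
v(B) = 1
(-396488 + K)*(v(f(13, 5)) + k) = (-396488 + 435252)*(1 - 300145) = 38764*(-300144) = -11634782016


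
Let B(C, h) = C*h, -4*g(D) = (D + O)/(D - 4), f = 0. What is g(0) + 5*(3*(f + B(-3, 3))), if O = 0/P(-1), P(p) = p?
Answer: -135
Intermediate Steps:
O = 0 (O = 0/(-1) = 0*(-1) = 0)
g(D) = -D/(4*(-4 + D)) (g(D) = -(D + 0)/(4*(D - 4)) = -D/(4*(-4 + D)))
g(0) + 5*(3*(f + B(-3, 3))) = -1*0/(-16 + 4*0) + 5*(3*(0 - 3*3)) = -1*0/(-16 + 0) + 5*(3*(0 - 9)) = -1*0/(-16) + 5*(3*(-9)) = -1*0*(-1/16) + 5*(-27) = 0 - 135 = -135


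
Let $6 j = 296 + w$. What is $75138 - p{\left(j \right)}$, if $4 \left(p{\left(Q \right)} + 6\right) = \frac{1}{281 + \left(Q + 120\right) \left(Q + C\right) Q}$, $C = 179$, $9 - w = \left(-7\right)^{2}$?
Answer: $\frac{12487774680645}{166184588} \approx 75144.0$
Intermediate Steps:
$w = -40$ ($w = 9 - \left(-7\right)^{2} = 9 - 49 = -40$)
$j = \frac{128}{3}$ ($j = \frac{296 - 40}{6} = \frac{1}{6} \cdot 256 = \frac{128}{3} \approx 42.667$)
$p{\left(Q \right)} = -6 + \frac{1}{4 \left(281 + Q \left(120 + Q\right) \left(179 + Q\right)\right)}$ ($p{\left(Q \right)} = -6 + \frac{1}{4 \left(281 + \left(Q + 120\right) \left(Q + 179\right) Q\right)} = -6 + \frac{1}{4 \left(281 + \left(120 + Q\right) \left(179 + Q\right) Q\right)} = -6 + \frac{1}{4 \left(281 + Q \left(120 + Q\right) \left(179 + Q\right)\right)}$)
$75138 - p{\left(j \right)} = 75138 - \frac{-6743 - 21995520 - 7176 \left(\frac{128}{3}\right)^{2} - 24 \left(\frac{128}{3}\right)^{3}}{4 \left(281 + \left(\frac{128}{3}\right)^{3} + 299 \left(\frac{128}{3}\right)^{2} + 21480 \cdot \frac{128}{3}\right)} = 75138 - \frac{-6743 - 21995520 - \frac{39190528}{3} - \frac{16777216}{9}}{4 \left(281 + \frac{2097152}{27} + 299 \cdot \frac{16384}{9} + 916480\right)} = 75138 - \frac{-6743 - 21995520 - \frac{39190528}{3} - \frac{16777216}{9}}{4 \left(281 + \frac{2097152}{27} + \frac{4898816}{9} + 916480\right)} = 75138 - \frac{1}{4} \frac{1}{\frac{41546147}{27}} \left(- \frac{332369167}{9}\right) = 75138 - \frac{1}{4} \cdot \frac{27}{41546147} \left(- \frac{332369167}{9}\right) = 75138 - - \frac{997107501}{166184588} = 75138 + \frac{997107501}{166184588} = \frac{12487774680645}{166184588}$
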